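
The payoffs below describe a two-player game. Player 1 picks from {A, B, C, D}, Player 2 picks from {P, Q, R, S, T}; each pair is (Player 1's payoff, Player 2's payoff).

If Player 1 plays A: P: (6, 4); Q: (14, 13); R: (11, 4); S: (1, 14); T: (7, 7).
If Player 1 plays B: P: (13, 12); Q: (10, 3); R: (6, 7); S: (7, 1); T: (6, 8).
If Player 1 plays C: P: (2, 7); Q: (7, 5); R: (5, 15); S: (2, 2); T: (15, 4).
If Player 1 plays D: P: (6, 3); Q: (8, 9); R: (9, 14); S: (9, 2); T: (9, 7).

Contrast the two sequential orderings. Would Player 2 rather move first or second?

first

If Player 1 leads: Player 2's best replies are A→S, B→P, C→R, D→R; Player 1's induced payoffs 1, 13, 5, 9; outcome (B, P), payoffs (13, 12).
If Player 2 leads: Player 1's best replies are P→B, Q→A, R→A, S→D, T→C; Player 2's induced payoffs 12, 13, 4, 2, 4; outcome (A, Q), payoffs (14, 13).
Player 2 gets 13 moving first and 12 moving second, so Player 2 prefers to move first.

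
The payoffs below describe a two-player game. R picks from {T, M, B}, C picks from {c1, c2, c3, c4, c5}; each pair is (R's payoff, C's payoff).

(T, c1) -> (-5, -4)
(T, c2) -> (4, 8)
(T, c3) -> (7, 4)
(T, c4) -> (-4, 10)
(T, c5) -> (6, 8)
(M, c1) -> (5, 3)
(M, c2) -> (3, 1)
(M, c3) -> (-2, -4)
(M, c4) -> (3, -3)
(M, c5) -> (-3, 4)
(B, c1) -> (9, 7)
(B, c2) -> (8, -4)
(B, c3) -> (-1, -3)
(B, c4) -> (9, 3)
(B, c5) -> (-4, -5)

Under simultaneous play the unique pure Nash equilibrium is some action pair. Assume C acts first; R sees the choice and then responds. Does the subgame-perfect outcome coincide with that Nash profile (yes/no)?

no

Solve by backward induction (C leads).
- c1: R compares -5, 5, 9 and picks B; C would get 7.
- c2: R compares 4, 3, 8 and picks B; C would get -4.
- c3: R compares 7, -2, -1 and picks T; C would get 4.
- c4: R compares -4, 3, 9 and picks B; C would get 3.
- c5: R compares 6, -3, -4 and picks T; C would get 8.
Among 7, -4, 4, 3, 8, the best is 8 at c5. Subgame-perfect outcome: (T, c5) with payoffs (6, 8).
Under simultaneous play:
R's best replies: c1→B; c2→B; c3→T; c4→B; c5→T.
C's best replies: T→c4; M→c5; B→c1.
Only (B, c1) has each player best-responding; Nash payoffs (9, 7).
Sequential outcome (T, c5) differs from the Nash profile (B, c1).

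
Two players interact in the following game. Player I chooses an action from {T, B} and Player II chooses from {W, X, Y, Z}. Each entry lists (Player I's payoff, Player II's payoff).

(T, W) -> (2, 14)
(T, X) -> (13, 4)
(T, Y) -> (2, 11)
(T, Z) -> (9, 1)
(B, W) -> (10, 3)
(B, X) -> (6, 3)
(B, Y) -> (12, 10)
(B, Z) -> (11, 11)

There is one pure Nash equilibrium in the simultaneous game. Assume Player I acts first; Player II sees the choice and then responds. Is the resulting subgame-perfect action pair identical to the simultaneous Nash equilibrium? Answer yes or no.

Backward induction with Player I moving first.
- T: BR = W, leader payoff 2.
- B: BR = Z, leader payoff 11.
Among 2, 11, the best is 11 at B. Subgame-perfect outcome: (B, Z) with payoffs (11, 11).
Now find the simultaneous Nash equilibrium.
Player I's best replies: W→B; X→T; Y→B; Z→B.
Player II's best replies: T→W; B→Z.
Only (B, Z) has each player best-responding; Nash payoffs (11, 11).
Sequential outcome (B, Z) coincides with the Nash profile (B, Z).

yes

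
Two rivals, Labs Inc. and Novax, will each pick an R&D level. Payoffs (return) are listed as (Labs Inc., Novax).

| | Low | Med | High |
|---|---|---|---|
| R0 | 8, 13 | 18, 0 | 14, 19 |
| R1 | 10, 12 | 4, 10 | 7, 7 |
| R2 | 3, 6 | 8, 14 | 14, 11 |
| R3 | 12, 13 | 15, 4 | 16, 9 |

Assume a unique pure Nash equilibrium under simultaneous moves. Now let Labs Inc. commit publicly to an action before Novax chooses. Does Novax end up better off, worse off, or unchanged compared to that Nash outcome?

better off

Work backward from Novax's decision.
- R0: Novax compares 13, 0, 19 and picks High; Labs Inc. would get 14.
- R1: Novax compares 12, 10, 7 and picks Low; Labs Inc. would get 10.
- R2: Novax compares 6, 14, 11 and picks Med; Labs Inc. would get 8.
- R3: Novax compares 13, 4, 9 and picks Low; Labs Inc. would get 12.
Labs Inc.'s induced payoffs are 14, 10, 8, 12, so Labs Inc. commits to R0. Subgame-perfect outcome: (R0, High) with payoffs (14, 19).
Under simultaneous play:
Labs Inc.'s best replies: Low→R3; Med→R0; High→R3.
Novax's best replies: R0→High; R1→Low; R2→Med; R3→Low.
The unique mutual best reply is (R3, Low), giving (12, 13).
Novax earns 19 sequentially versus 13 at the Nash outcome: better off.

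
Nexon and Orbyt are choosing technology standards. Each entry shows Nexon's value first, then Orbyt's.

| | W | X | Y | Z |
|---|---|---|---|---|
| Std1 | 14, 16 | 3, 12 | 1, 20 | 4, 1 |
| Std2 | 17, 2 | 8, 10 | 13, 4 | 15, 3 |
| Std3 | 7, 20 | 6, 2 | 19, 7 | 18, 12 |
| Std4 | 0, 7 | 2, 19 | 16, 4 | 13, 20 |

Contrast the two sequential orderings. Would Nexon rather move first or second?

second

If Nexon leads: Orbyt's best replies are Std1→Y, Std2→X, Std3→W, Std4→Z; Nexon's induced payoffs 1, 8, 7, 13; outcome (Std4, Z), payoffs (13, 20).
If Orbyt leads: Nexon's best replies are W→Std2, X→Std2, Y→Std3, Z→Std3; Orbyt's induced payoffs 2, 10, 7, 12; outcome (Std3, Z), payoffs (18, 12).
Nexon gets 13 moving first and 18 moving second, so Nexon prefers to move second.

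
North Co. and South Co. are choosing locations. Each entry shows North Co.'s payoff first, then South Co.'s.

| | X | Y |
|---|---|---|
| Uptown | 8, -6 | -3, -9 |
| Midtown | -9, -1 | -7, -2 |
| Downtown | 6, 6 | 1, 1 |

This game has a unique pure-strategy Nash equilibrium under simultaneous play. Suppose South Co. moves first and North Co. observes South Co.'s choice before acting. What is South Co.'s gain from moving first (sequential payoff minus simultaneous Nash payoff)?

Solve by backward induction (South Co. leads).
- X: North Co. compares 8, -9, 6 and picks Uptown; South Co. would get -6.
- Y: North Co. compares -3, -7, 1 and picks Downtown; South Co. would get 1.
South Co.'s induced payoffs are -6, 1, so South Co. commits to Y. Subgame-perfect outcome: (Downtown, Y) with payoffs (1, 1).
For the simultaneous game, intersect best replies.
North Co.'s best replies: X→Uptown; Y→Downtown.
South Co.'s best replies: Uptown→X; Midtown→X; Downtown→X.
Only (Uptown, X) has each player best-responding; Nash payoffs (8, -6).
South Co.'s commitment gain: 1 − -6 = 7.

7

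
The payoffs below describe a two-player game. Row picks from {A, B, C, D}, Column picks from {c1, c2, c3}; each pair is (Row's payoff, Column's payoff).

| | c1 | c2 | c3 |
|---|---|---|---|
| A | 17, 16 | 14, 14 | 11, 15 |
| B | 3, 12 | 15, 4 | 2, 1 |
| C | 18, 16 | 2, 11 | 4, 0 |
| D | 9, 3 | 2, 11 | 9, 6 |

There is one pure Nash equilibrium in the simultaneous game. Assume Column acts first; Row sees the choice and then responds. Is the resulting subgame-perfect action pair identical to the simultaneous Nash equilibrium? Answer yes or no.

Work backward from Row's decision.
- c1: Row compares 17, 3, 18, 9 and picks C; Column would get 16.
- c2: Row compares 14, 15, 2, 2 and picks B; Column would get 4.
- c3: Row compares 11, 2, 4, 9 and picks A; Column would get 15.
Among 16, 4, 15, the best is 16 at c1. Subgame-perfect outcome: (C, c1) with payoffs (18, 16).
For the simultaneous game, intersect best replies.
Row's best replies: c1→C; c2→B; c3→A.
Column's best replies: A→c1; B→c1; C→c1; D→c2.
Only (C, c1) has each player best-responding; Nash payoffs (18, 16).
Sequential outcome (C, c1) coincides with the Nash profile (C, c1).

yes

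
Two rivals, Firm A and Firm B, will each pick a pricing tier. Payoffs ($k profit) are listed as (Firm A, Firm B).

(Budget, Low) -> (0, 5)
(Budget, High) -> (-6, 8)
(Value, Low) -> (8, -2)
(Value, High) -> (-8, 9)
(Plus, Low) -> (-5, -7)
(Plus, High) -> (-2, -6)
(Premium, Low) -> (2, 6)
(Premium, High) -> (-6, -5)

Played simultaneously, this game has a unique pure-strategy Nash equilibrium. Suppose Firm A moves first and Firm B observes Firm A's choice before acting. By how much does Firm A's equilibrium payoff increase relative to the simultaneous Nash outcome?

4

Solve by backward induction (Firm A leads).
- Budget: Firm B compares 5, 8 and picks High; Firm A would get -6.
- Value: Firm B compares -2, 9 and picks High; Firm A would get -8.
- Plus: Firm B compares -7, -6 and picks High; Firm A would get -2.
- Premium: Firm B compares 6, -5 and picks Low; Firm A would get 2.
Maximizing over -6, -8, -2, 2, Firm A chooses Premium. Subgame-perfect outcome: (Premium, Low) with payoffs (2, 6).
Now find the simultaneous Nash equilibrium.
Firm A's best replies: Low→Value; High→Plus.
Firm B's best replies: Budget→High; Value→High; Plus→High; Premium→Low.
Only (Plus, High) has each player best-responding; Nash payoffs (-2, -6).
Firm A's commitment gain: 2 − -2 = 4.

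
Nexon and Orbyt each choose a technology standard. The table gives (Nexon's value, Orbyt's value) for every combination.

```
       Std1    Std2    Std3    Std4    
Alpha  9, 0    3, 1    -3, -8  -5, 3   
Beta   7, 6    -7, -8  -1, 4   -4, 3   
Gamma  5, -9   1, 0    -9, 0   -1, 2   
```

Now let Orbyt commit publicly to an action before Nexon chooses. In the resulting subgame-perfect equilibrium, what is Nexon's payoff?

-1

Solve by backward induction (Orbyt leads).
- Std1: BR = Alpha, leader payoff 0.
- Std2: BR = Alpha, leader payoff 1.
- Std3: BR = Beta, leader payoff 4.
- Std4: BR = Gamma, leader payoff 2.
Orbyt's induced payoffs are 0, 1, 4, 2, so Orbyt commits to Std3. Subgame-perfect outcome: (Beta, Std3) with payoffs (-1, 4).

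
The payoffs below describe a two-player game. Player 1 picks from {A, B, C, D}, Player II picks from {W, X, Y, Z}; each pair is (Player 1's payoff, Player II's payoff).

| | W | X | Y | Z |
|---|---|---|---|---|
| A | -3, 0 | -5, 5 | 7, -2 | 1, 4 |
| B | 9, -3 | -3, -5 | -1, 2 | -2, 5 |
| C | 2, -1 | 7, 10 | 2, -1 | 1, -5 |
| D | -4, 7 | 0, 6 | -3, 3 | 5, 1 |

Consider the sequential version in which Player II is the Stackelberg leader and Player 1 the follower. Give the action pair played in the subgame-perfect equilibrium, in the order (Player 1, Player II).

(C, X)

Player 1 best-responds to each possible Player II move:
- W → Player 1 plays B (best of -3, 9, 2, -4); Player II gets -3.
- X → Player 1 plays C (best of -5, -3, 7, 0); Player II gets 10.
- Y → Player 1 plays A (best of 7, -1, 2, -3); Player II gets -2.
- Z → Player 1 plays D (best of 1, -2, 1, 5); Player II gets 1.
Maximizing over -3, 10, -2, 1, Player II chooses X. Subgame-perfect outcome: (C, X) with payoffs (7, 10).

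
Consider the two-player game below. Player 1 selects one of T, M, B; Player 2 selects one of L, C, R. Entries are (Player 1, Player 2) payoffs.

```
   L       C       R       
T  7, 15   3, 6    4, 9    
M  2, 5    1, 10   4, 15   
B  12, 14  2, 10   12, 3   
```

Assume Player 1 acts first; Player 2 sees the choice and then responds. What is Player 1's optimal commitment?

B

Player 2 best-responds to each possible Player 1 move:
- T → Player 2 plays L (best of 15, 6, 9); Player 1 gets 7.
- M → Player 2 plays R (best of 5, 10, 15); Player 1 gets 4.
- B → Player 2 plays L (best of 14, 10, 3); Player 1 gets 12.
Among 7, 4, 12, the best is 12 at B. Subgame-perfect outcome: (B, L) with payoffs (12, 14).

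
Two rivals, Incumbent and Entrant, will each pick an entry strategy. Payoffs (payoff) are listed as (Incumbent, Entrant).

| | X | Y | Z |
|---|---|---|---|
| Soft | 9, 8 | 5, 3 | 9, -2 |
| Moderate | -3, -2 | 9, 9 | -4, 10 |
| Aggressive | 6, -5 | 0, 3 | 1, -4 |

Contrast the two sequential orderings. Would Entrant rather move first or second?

If Incumbent leads: Entrant's best replies are Soft→X, Moderate→Z, Aggressive→Y; Incumbent's induced payoffs 9, -4, 0; outcome (Soft, X), payoffs (9, 8).
If Entrant leads: Incumbent's best replies are X→Soft, Y→Moderate, Z→Soft; Entrant's induced payoffs 8, 9, -2; outcome (Moderate, Y), payoffs (9, 9).
Entrant gets 9 moving first and 8 moving second, so Entrant prefers to move first.

first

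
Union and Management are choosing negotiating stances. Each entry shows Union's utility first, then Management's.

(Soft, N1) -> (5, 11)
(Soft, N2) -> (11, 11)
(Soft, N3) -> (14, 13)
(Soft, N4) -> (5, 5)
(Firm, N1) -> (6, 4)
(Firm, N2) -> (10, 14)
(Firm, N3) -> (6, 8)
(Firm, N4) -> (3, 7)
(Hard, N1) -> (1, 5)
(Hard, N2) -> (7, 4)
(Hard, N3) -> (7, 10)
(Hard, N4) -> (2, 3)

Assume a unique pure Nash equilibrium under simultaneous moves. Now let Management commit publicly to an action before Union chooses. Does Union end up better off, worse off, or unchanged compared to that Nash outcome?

Union best-responds to each possible Management move:
- N1: Union compares 5, 6, 1 and picks Firm; Management would get 4.
- N2: Union compares 11, 10, 7 and picks Soft; Management would get 11.
- N3: Union compares 14, 6, 7 and picks Soft; Management would get 13.
- N4: Union compares 5, 3, 2 and picks Soft; Management would get 5.
Among 4, 11, 13, 5, the best is 13 at N3. Subgame-perfect outcome: (Soft, N3) with payoffs (14, 13).
For the simultaneous game, intersect best replies.
Union's best replies: N1→Firm; N2→Soft; N3→Soft; N4→Soft.
Management's best replies: Soft→N3; Firm→N2; Hard→N3.
The unique mutual best reply is (Soft, N3), giving (14, 13).
Union earns 14 sequentially versus 14 at the Nash outcome: unchanged.

unchanged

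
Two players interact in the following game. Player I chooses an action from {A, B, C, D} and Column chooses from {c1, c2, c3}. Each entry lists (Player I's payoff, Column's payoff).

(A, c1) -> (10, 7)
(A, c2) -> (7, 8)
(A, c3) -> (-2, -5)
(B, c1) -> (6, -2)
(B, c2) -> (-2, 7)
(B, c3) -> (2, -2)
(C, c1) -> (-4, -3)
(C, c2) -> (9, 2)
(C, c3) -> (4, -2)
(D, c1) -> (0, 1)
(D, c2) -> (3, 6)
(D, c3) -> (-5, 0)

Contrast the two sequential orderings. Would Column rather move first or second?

first

If Player I leads: Column's best replies are A→c2, B→c2, C→c2, D→c2; Player I's induced payoffs 7, -2, 9, 3; outcome (C, c2), payoffs (9, 2).
If Column leads: Player I's best replies are c1→A, c2→C, c3→C; Column's induced payoffs 7, 2, -2; outcome (A, c1), payoffs (10, 7).
Column gets 7 moving first and 2 moving second, so Column prefers to move first.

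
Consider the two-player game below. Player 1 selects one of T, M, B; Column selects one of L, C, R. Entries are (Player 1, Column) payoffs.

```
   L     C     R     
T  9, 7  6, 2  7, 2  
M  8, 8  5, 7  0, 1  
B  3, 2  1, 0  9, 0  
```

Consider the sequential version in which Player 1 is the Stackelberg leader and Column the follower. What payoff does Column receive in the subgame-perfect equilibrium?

7

Solve by backward induction (Player 1 leads).
- T: Column compares 7, 2, 2 and picks L; Player 1 would get 9.
- M: Column compares 8, 7, 1 and picks L; Player 1 would get 8.
- B: Column compares 2, 0, 0 and picks L; Player 1 would get 3.
Among 9, 8, 3, the best is 9 at T. Subgame-perfect outcome: (T, L) with payoffs (9, 7).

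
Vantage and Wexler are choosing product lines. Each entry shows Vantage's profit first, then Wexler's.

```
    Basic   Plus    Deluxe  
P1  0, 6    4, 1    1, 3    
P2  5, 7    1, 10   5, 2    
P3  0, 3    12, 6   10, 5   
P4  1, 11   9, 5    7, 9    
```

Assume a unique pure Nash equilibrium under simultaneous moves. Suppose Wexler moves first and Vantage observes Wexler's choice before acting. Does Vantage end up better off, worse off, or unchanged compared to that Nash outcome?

Backward induction with Wexler moving first.
- Basic: Vantage compares 0, 5, 0, 1 and picks P2; Wexler would get 7.
- Plus: Vantage compares 4, 1, 12, 9 and picks P3; Wexler would get 6.
- Deluxe: Vantage compares 1, 5, 10, 7 and picks P3; Wexler would get 5.
Among 7, 6, 5, the best is 7 at Basic. Subgame-perfect outcome: (P2, Basic) with payoffs (5, 7).
Now find the simultaneous Nash equilibrium.
Vantage's best replies: Basic→P2; Plus→P3; Deluxe→P3.
Wexler's best replies: P1→Basic; P2→Plus; P3→Plus; P4→Basic.
Only (P3, Plus) has each player best-responding; Nash payoffs (12, 6).
Vantage earns 5 sequentially versus 12 at the Nash outcome: worse off.

worse off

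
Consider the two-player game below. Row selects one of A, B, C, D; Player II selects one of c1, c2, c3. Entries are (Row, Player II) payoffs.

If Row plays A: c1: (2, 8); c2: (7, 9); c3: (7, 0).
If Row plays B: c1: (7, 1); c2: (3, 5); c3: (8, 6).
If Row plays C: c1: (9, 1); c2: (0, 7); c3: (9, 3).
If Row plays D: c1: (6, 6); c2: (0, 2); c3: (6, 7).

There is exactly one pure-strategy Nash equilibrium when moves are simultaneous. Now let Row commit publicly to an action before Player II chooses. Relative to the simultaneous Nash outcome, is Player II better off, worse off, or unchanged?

worse off

Solve by backward induction (Row leads).
- A: BR = c2, leader payoff 7.
- B: BR = c3, leader payoff 8.
- C: BR = c2, leader payoff 0.
- D: BR = c3, leader payoff 6.
Among 7, 8, 0, 6, the best is 8 at B. Subgame-perfect outcome: (B, c3) with payoffs (8, 6).
Now find the simultaneous Nash equilibrium.
Row's best replies: c1→C; c2→A; c3→C.
Player II's best replies: A→c2; B→c3; C→c2; D→c3.
The unique mutual best reply is (A, c2), giving (7, 9).
Player II earns 6 sequentially versus 9 at the Nash outcome: worse off.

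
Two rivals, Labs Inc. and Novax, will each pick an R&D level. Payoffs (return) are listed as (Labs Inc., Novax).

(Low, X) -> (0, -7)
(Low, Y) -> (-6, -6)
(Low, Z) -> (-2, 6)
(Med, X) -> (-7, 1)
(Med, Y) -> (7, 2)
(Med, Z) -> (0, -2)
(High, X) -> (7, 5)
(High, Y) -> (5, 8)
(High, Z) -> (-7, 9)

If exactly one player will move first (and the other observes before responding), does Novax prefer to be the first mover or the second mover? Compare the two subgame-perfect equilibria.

first

If Labs Inc. leads: Novax's best replies are Low→Z, Med→Y, High→Z; Labs Inc.'s induced payoffs -2, 7, -7; outcome (Med, Y), payoffs (7, 2).
If Novax leads: Labs Inc.'s best replies are X→High, Y→Med, Z→Med; Novax's induced payoffs 5, 2, -2; outcome (High, X), payoffs (7, 5).
Novax gets 5 moving first and 2 moving second, so Novax prefers to move first.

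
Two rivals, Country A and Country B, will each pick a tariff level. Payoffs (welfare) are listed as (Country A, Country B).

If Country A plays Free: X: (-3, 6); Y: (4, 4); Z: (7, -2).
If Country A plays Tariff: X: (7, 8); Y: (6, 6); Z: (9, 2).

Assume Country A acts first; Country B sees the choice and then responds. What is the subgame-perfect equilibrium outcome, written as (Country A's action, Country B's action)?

(Tariff, X)

Work backward from Country B's decision.
- Free → Country B plays X (best of 6, 4, -2); Country A gets -3.
- Tariff → Country B plays X (best of 8, 6, 2); Country A gets 7.
Maximizing over -3, 7, Country A chooses Tariff. Subgame-perfect outcome: (Tariff, X) with payoffs (7, 8).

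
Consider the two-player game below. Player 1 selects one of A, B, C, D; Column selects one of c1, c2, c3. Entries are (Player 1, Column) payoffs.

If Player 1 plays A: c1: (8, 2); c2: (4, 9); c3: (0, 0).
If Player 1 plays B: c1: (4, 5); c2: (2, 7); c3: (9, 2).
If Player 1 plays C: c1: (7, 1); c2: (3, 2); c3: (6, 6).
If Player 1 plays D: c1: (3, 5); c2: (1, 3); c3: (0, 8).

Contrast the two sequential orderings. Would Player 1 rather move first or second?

If Player 1 leads: Column's best replies are A→c2, B→c2, C→c3, D→c3; Player 1's induced payoffs 4, 2, 6, 0; outcome (C, c3), payoffs (6, 6).
If Column leads: Player 1's best replies are c1→A, c2→A, c3→B; Column's induced payoffs 2, 9, 2; outcome (A, c2), payoffs (4, 9).
Player 1 gets 6 moving first and 4 moving second, so Player 1 prefers to move first.

first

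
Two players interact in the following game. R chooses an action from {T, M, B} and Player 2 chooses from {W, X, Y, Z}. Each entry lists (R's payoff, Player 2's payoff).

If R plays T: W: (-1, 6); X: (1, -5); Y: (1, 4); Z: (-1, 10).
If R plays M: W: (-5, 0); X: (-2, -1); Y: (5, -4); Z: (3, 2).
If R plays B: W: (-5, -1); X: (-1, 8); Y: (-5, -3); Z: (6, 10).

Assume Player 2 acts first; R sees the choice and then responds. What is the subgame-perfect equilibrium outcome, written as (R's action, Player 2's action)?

(B, Z)

Solve by backward induction (Player 2 leads).
- W: R compares -1, -5, -5 and picks T; Player 2 would get 6.
- X: R compares 1, -2, -1 and picks T; Player 2 would get -5.
- Y: R compares 1, 5, -5 and picks M; Player 2 would get -4.
- Z: R compares -1, 3, 6 and picks B; Player 2 would get 10.
Player 2's induced payoffs are 6, -5, -4, 10, so Player 2 commits to Z. Subgame-perfect outcome: (B, Z) with payoffs (6, 10).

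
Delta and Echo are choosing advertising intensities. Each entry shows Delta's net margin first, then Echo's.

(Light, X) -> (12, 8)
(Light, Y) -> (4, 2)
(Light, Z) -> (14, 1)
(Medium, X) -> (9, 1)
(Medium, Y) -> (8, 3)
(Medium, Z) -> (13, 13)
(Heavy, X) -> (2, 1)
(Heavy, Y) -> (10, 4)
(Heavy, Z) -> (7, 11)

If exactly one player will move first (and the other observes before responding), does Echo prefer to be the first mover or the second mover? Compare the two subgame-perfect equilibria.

second

If Delta leads: Echo's best replies are Light→X, Medium→Z, Heavy→Z; Delta's induced payoffs 12, 13, 7; outcome (Medium, Z), payoffs (13, 13).
If Echo leads: Delta's best replies are X→Light, Y→Heavy, Z→Light; Echo's induced payoffs 8, 4, 1; outcome (Light, X), payoffs (12, 8).
Echo gets 8 moving first and 13 moving second, so Echo prefers to move second.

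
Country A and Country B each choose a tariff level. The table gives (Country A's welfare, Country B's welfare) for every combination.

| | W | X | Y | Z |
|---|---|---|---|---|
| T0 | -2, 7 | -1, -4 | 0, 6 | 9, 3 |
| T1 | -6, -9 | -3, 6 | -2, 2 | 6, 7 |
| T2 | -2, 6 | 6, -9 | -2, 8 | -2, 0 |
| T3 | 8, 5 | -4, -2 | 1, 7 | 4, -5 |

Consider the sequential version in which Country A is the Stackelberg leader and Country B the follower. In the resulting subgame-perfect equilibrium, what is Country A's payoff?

6

Work backward from Country B's decision.
- T0: Country B compares 7, -4, 6, 3 and picks W; Country A would get -2.
- T1: Country B compares -9, 6, 2, 7 and picks Z; Country A would get 6.
- T2: Country B compares 6, -9, 8, 0 and picks Y; Country A would get -2.
- T3: Country B compares 5, -2, 7, -5 and picks Y; Country A would get 1.
Country A's induced payoffs are -2, 6, -2, 1, so Country A commits to T1. Subgame-perfect outcome: (T1, Z) with payoffs (6, 7).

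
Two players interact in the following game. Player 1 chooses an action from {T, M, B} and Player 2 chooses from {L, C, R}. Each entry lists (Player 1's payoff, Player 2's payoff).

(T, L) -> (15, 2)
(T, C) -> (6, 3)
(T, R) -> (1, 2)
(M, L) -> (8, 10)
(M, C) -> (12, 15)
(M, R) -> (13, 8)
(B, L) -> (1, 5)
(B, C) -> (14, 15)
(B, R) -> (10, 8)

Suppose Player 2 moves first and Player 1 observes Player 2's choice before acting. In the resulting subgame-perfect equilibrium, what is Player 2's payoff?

Solve by backward induction (Player 2 leads).
- L: BR = T, leader payoff 2.
- C: BR = B, leader payoff 15.
- R: BR = M, leader payoff 8.
Among 2, 15, 8, the best is 15 at C. Subgame-perfect outcome: (B, C) with payoffs (14, 15).

15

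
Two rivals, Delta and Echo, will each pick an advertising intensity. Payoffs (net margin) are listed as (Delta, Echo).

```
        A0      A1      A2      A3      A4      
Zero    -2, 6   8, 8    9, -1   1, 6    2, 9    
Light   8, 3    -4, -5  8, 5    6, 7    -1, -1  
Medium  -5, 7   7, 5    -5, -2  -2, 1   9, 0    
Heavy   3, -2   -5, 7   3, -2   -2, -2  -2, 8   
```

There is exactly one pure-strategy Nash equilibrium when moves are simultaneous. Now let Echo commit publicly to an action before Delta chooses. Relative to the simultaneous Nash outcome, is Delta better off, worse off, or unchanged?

Backward induction with Echo moving first.
- A0: Delta compares -2, 8, -5, 3 and picks Light; Echo would get 3.
- A1: Delta compares 8, -4, 7, -5 and picks Zero; Echo would get 8.
- A2: Delta compares 9, 8, -5, 3 and picks Zero; Echo would get -1.
- A3: Delta compares 1, 6, -2, -2 and picks Light; Echo would get 7.
- A4: Delta compares 2, -1, 9, -2 and picks Medium; Echo would get 0.
Maximizing over 3, 8, -1, 7, 0, Echo chooses A1. Subgame-perfect outcome: (Zero, A1) with payoffs (8, 8).
For the simultaneous game, intersect best replies.
Delta's best replies: A0→Light; A1→Zero; A2→Zero; A3→Light; A4→Medium.
Echo's best replies: Zero→A4; Light→A3; Medium→A0; Heavy→A4.
The unique mutual best reply is (Light, A3), giving (6, 7).
Delta earns 8 sequentially versus 6 at the Nash outcome: better off.

better off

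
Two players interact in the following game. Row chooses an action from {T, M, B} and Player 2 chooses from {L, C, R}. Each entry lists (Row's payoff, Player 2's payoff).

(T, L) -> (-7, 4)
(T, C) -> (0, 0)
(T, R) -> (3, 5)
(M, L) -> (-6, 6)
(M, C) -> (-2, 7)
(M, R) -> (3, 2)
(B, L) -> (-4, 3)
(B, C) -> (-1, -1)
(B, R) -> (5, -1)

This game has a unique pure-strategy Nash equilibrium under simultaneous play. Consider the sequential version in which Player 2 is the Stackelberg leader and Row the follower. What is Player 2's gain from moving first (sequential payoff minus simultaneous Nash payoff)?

0

Work backward from Row's decision.
- L → Row plays B (best of -7, -6, -4); Player 2 gets 3.
- C → Row plays T (best of 0, -2, -1); Player 2 gets 0.
- R → Row plays B (best of 3, 3, 5); Player 2 gets -1.
Maximizing over 3, 0, -1, Player 2 chooses L. Subgame-perfect outcome: (B, L) with payoffs (-4, 3).
Under simultaneous play:
Row's best replies: L→B; C→T; R→B.
Player 2's best replies: T→R; M→C; B→L.
The unique mutual best reply is (B, L), giving (-4, 3).
Player 2's commitment gain: 3 − 3 = 0.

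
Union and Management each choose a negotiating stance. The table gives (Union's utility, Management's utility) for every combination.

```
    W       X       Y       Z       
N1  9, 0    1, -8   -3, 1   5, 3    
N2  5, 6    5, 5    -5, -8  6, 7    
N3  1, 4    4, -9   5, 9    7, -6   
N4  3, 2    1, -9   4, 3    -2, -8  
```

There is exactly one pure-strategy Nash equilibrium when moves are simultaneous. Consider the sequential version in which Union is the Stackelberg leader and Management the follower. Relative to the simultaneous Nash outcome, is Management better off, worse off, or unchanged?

worse off

Management best-responds to each possible Union move:
- N1 → Management plays Z (best of 0, -8, 1, 3); Union gets 5.
- N2 → Management plays Z (best of 6, 5, -8, 7); Union gets 6.
- N3 → Management plays Y (best of 4, -9, 9, -6); Union gets 5.
- N4 → Management plays Y (best of 2, -9, 3, -8); Union gets 4.
Among 5, 6, 5, 4, the best is 6 at N2. Subgame-perfect outcome: (N2, Z) with payoffs (6, 7).
For the simultaneous game, intersect best replies.
Union's best replies: W→N1; X→N2; Y→N3; Z→N3.
Management's best replies: N1→Z; N2→Z; N3→Y; N4→Y.
The unique mutual best reply is (N3, Y), giving (5, 9).
Management earns 7 sequentially versus 9 at the Nash outcome: worse off.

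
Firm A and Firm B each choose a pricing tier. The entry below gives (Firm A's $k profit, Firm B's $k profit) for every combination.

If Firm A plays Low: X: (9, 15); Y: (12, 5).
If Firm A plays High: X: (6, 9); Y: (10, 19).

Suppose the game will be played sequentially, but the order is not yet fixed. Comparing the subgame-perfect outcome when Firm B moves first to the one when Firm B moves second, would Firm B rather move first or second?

If Firm A leads: Firm B's best replies are Low→X, High→Y; Firm A's induced payoffs 9, 10; outcome (High, Y), payoffs (10, 19).
If Firm B leads: Firm A's best replies are X→Low, Y→Low; Firm B's induced payoffs 15, 5; outcome (Low, X), payoffs (9, 15).
Firm B gets 15 moving first and 19 moving second, so Firm B prefers to move second.

second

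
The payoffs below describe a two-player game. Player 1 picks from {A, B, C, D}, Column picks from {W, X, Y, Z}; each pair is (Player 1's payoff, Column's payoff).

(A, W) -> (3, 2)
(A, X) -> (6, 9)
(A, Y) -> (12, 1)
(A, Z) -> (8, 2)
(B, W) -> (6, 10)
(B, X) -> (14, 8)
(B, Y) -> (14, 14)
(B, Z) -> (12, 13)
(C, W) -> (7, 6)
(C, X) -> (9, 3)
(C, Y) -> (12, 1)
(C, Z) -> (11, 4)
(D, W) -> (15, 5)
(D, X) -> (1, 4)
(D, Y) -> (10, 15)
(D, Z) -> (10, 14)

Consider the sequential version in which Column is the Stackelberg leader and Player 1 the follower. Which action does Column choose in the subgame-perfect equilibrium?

Solve by backward induction (Column leads).
- W: Player 1 compares 3, 6, 7, 15 and picks D; Column would get 5.
- X: Player 1 compares 6, 14, 9, 1 and picks B; Column would get 8.
- Y: Player 1 compares 12, 14, 12, 10 and picks B; Column would get 14.
- Z: Player 1 compares 8, 12, 11, 10 and picks B; Column would get 13.
Among 5, 8, 14, 13, the best is 14 at Y. Subgame-perfect outcome: (B, Y) with payoffs (14, 14).

Y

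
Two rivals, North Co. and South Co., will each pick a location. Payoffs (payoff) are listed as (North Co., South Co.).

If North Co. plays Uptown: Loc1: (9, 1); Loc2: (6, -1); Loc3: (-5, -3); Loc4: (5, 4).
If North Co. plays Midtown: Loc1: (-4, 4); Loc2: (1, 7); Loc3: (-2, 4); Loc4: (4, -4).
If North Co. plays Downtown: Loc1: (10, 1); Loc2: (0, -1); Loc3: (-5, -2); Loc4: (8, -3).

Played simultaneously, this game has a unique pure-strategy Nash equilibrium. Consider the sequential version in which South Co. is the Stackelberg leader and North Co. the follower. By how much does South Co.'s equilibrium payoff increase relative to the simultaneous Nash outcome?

3

Backward induction with South Co. moving first.
- Loc1 → North Co. plays Downtown (best of 9, -4, 10); South Co. gets 1.
- Loc2 → North Co. plays Uptown (best of 6, 1, 0); South Co. gets -1.
- Loc3 → North Co. plays Midtown (best of -5, -2, -5); South Co. gets 4.
- Loc4 → North Co. plays Downtown (best of 5, 4, 8); South Co. gets -3.
South Co.'s induced payoffs are 1, -1, 4, -3, so South Co. commits to Loc3. Subgame-perfect outcome: (Midtown, Loc3) with payoffs (-2, 4).
Under simultaneous play:
North Co.'s best replies: Loc1→Downtown; Loc2→Uptown; Loc3→Midtown; Loc4→Downtown.
South Co.'s best replies: Uptown→Loc4; Midtown→Loc2; Downtown→Loc1.
Only (Downtown, Loc1) has each player best-responding; Nash payoffs (10, 1).
South Co.'s commitment gain: 4 − 1 = 3.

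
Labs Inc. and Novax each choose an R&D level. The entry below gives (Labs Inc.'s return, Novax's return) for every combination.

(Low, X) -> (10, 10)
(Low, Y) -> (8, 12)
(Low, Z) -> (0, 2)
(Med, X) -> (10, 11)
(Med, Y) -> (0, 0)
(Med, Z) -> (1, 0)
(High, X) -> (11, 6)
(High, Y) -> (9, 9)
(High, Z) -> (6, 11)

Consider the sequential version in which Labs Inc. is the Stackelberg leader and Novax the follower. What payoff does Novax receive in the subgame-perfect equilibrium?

Work backward from Novax's decision.
- Low → Novax plays Y (best of 10, 12, 2); Labs Inc. gets 8.
- Med → Novax plays X (best of 11, 0, 0); Labs Inc. gets 10.
- High → Novax plays Z (best of 6, 9, 11); Labs Inc. gets 6.
Maximizing over 8, 10, 6, Labs Inc. chooses Med. Subgame-perfect outcome: (Med, X) with payoffs (10, 11).

11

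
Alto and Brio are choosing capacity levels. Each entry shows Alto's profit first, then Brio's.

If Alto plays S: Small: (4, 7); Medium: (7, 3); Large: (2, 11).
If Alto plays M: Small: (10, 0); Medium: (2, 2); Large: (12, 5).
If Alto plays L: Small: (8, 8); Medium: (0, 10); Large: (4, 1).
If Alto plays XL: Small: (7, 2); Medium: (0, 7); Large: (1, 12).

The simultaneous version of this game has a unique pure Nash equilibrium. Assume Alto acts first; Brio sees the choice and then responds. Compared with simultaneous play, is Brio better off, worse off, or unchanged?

Brio best-responds to each possible Alto move:
- S: BR = Large, leader payoff 2.
- M: BR = Large, leader payoff 12.
- L: BR = Medium, leader payoff 0.
- XL: BR = Large, leader payoff 1.
Alto's induced payoffs are 2, 12, 0, 1, so Alto commits to M. Subgame-perfect outcome: (M, Large) with payoffs (12, 5).
For the simultaneous game, intersect best replies.
Alto's best replies: Small→M; Medium→S; Large→M.
Brio's best replies: S→Large; M→Large; L→Medium; XL→Large.
The unique mutual best reply is (M, Large), giving (12, 5).
Brio earns 5 sequentially versus 5 at the Nash outcome: unchanged.

unchanged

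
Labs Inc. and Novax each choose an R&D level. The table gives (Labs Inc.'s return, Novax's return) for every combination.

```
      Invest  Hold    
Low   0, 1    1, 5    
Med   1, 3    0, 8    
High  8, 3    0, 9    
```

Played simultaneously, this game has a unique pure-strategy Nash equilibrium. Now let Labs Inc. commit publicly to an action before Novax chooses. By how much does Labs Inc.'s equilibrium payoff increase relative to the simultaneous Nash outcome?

Work backward from Novax's decision.
- Low → Novax plays Hold (best of 1, 5); Labs Inc. gets 1.
- Med → Novax plays Hold (best of 3, 8); Labs Inc. gets 0.
- High → Novax plays Hold (best of 3, 9); Labs Inc. gets 0.
Among 1, 0, 0, the best is 1 at Low. Subgame-perfect outcome: (Low, Hold) with payoffs (1, 5).
Now find the simultaneous Nash equilibrium.
Labs Inc.'s best replies: Invest→High; Hold→Low.
Novax's best replies: Low→Hold; Med→Hold; High→Hold.
Only (Low, Hold) has each player best-responding; Nash payoffs (1, 5).
Labs Inc.'s commitment gain: 1 − 1 = 0.

0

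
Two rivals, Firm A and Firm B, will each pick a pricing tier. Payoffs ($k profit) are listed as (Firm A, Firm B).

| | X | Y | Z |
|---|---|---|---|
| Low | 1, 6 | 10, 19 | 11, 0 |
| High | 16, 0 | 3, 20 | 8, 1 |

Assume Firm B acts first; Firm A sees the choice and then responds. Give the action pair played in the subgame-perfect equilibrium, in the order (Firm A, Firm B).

Work backward from Firm A's decision.
- X: BR = High, leader payoff 0.
- Y: BR = Low, leader payoff 19.
- Z: BR = Low, leader payoff 0.
Among 0, 19, 0, the best is 19 at Y. Subgame-perfect outcome: (Low, Y) with payoffs (10, 19).

(Low, Y)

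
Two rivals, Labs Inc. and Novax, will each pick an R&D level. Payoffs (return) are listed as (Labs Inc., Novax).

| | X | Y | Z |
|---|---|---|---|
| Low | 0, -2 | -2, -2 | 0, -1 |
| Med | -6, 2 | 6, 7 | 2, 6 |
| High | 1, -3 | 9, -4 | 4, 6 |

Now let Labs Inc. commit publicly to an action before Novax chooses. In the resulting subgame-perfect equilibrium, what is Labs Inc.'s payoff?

6

Work backward from Novax's decision.
- Low → Novax plays Z (best of -2, -2, -1); Labs Inc. gets 0.
- Med → Novax plays Y (best of 2, 7, 6); Labs Inc. gets 6.
- High → Novax plays Z (best of -3, -4, 6); Labs Inc. gets 4.
Maximizing over 0, 6, 4, Labs Inc. chooses Med. Subgame-perfect outcome: (Med, Y) with payoffs (6, 7).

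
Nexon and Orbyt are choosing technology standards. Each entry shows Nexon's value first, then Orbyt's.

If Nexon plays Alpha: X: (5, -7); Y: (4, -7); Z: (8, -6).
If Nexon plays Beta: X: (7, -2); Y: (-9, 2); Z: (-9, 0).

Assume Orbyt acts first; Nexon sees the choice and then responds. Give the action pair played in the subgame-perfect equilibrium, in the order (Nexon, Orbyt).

Solve by backward induction (Orbyt leads).
- X: Nexon compares 5, 7 and picks Beta; Orbyt would get -2.
- Y: Nexon compares 4, -9 and picks Alpha; Orbyt would get -7.
- Z: Nexon compares 8, -9 and picks Alpha; Orbyt would get -6.
Orbyt's induced payoffs are -2, -7, -6, so Orbyt commits to X. Subgame-perfect outcome: (Beta, X) with payoffs (7, -2).

(Beta, X)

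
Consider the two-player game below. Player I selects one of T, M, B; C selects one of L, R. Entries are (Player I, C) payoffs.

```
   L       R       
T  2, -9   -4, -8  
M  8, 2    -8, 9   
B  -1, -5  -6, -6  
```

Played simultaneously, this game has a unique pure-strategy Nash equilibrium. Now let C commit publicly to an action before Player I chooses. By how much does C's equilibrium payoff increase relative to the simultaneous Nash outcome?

Solve by backward induction (C leads).
- L → Player I plays M (best of 2, 8, -1); C gets 2.
- R → Player I plays T (best of -4, -8, -6); C gets -8.
Maximizing over 2, -8, C chooses L. Subgame-perfect outcome: (M, L) with payoffs (8, 2).
Under simultaneous play:
Player I's best replies: L→M; R→T.
C's best replies: T→R; M→R; B→L.
Only (T, R) has each player best-responding; Nash payoffs (-4, -8).
C's commitment gain: 2 − -8 = 10.

10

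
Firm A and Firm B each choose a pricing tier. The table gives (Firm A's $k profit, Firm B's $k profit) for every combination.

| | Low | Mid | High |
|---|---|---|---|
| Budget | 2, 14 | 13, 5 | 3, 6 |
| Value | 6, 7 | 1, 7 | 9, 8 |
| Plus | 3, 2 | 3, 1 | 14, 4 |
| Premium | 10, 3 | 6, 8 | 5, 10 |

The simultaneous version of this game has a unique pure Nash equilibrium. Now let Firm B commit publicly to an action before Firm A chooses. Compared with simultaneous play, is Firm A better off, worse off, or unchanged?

worse off

Backward induction with Firm B moving first.
- Low: BR = Premium, leader payoff 3.
- Mid: BR = Budget, leader payoff 5.
- High: BR = Plus, leader payoff 4.
Firm B's induced payoffs are 3, 5, 4, so Firm B commits to Mid. Subgame-perfect outcome: (Budget, Mid) with payoffs (13, 5).
Now find the simultaneous Nash equilibrium.
Firm A's best replies: Low→Premium; Mid→Budget; High→Plus.
Firm B's best replies: Budget→Low; Value→High; Plus→High; Premium→High.
Only (Plus, High) has each player best-responding; Nash payoffs (14, 4).
Firm A earns 13 sequentially versus 14 at the Nash outcome: worse off.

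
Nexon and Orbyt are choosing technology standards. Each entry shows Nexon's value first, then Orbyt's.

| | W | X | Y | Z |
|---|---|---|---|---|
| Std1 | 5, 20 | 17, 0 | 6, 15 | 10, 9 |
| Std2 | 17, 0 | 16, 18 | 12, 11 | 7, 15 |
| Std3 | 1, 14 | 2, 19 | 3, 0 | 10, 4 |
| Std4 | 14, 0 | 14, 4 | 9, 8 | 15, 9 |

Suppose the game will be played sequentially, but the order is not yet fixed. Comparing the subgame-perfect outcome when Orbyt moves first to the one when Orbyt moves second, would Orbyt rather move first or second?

If Nexon leads: Orbyt's best replies are Std1→W, Std2→X, Std3→X, Std4→Z; Nexon's induced payoffs 5, 16, 2, 15; outcome (Std2, X), payoffs (16, 18).
If Orbyt leads: Nexon's best replies are W→Std2, X→Std1, Y→Std2, Z→Std4; Orbyt's induced payoffs 0, 0, 11, 9; outcome (Std2, Y), payoffs (12, 11).
Orbyt gets 11 moving first and 18 moving second, so Orbyt prefers to move second.

second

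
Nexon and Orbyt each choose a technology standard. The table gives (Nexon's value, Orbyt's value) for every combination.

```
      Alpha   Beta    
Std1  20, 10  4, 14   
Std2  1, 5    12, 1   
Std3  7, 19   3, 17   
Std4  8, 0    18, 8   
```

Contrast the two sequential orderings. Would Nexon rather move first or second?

second

If Nexon leads: Orbyt's best replies are Std1→Beta, Std2→Alpha, Std3→Alpha, Std4→Beta; Nexon's induced payoffs 4, 1, 7, 18; outcome (Std4, Beta), payoffs (18, 8).
If Orbyt leads: Nexon's best replies are Alpha→Std1, Beta→Std4; Orbyt's induced payoffs 10, 8; outcome (Std1, Alpha), payoffs (20, 10).
Nexon gets 18 moving first and 20 moving second, so Nexon prefers to move second.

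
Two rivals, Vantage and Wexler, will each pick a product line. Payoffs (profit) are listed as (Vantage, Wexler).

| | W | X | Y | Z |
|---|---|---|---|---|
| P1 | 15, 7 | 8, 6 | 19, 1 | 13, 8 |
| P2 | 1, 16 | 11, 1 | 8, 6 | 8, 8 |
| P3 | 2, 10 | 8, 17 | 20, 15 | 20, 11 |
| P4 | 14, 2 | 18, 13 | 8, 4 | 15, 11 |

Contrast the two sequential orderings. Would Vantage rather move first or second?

second

If Vantage leads: Wexler's best replies are P1→Z, P2→W, P3→X, P4→X; Vantage's induced payoffs 13, 1, 8, 18; outcome (P4, X), payoffs (18, 13).
If Wexler leads: Vantage's best replies are W→P1, X→P4, Y→P3, Z→P3; Wexler's induced payoffs 7, 13, 15, 11; outcome (P3, Y), payoffs (20, 15).
Vantage gets 18 moving first and 20 moving second, so Vantage prefers to move second.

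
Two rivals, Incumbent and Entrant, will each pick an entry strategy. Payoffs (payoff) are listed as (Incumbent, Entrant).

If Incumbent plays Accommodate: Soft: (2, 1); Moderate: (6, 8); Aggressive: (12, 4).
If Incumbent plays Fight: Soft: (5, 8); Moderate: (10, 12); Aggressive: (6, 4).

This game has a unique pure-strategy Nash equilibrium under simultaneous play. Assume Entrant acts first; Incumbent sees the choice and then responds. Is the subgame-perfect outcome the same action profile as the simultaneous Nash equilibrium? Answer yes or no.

yes

Backward induction with Entrant moving first.
- Soft: BR = Fight, leader payoff 8.
- Moderate: BR = Fight, leader payoff 12.
- Aggressive: BR = Accommodate, leader payoff 4.
Among 8, 12, 4, the best is 12 at Moderate. Subgame-perfect outcome: (Fight, Moderate) with payoffs (10, 12).
Under simultaneous play:
Incumbent's best replies: Soft→Fight; Moderate→Fight; Aggressive→Accommodate.
Entrant's best replies: Accommodate→Moderate; Fight→Moderate.
The unique mutual best reply is (Fight, Moderate), giving (10, 12).
Sequential outcome (Fight, Moderate) coincides with the Nash profile (Fight, Moderate).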